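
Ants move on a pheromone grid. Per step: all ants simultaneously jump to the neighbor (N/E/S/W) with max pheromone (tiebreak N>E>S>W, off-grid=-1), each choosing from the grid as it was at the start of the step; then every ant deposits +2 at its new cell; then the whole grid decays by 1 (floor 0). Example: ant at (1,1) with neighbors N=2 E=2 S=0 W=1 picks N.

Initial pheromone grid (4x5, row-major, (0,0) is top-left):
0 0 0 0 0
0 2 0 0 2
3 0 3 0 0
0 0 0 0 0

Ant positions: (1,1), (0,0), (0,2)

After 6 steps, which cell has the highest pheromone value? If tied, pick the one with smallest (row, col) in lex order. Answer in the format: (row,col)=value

Step 1: ant0:(1,1)->N->(0,1) | ant1:(0,0)->E->(0,1) | ant2:(0,2)->E->(0,3)
  grid max=3 at (0,1)
Step 2: ant0:(0,1)->S->(1,1) | ant1:(0,1)->S->(1,1) | ant2:(0,3)->E->(0,4)
  grid max=4 at (1,1)
Step 3: ant0:(1,1)->N->(0,1) | ant1:(1,1)->N->(0,1) | ant2:(0,4)->S->(1,4)
  grid max=5 at (0,1)
Step 4: ant0:(0,1)->S->(1,1) | ant1:(0,1)->S->(1,1) | ant2:(1,4)->N->(0,4)
  grid max=6 at (1,1)
Step 5: ant0:(1,1)->N->(0,1) | ant1:(1,1)->N->(0,1) | ant2:(0,4)->S->(1,4)
  grid max=7 at (0,1)
Step 6: ant0:(0,1)->S->(1,1) | ant1:(0,1)->S->(1,1) | ant2:(1,4)->N->(0,4)
  grid max=8 at (1,1)
Final grid:
  0 6 0 0 1
  0 8 0 0 0
  0 0 0 0 0
  0 0 0 0 0
Max pheromone 8 at (1,1)

Answer: (1,1)=8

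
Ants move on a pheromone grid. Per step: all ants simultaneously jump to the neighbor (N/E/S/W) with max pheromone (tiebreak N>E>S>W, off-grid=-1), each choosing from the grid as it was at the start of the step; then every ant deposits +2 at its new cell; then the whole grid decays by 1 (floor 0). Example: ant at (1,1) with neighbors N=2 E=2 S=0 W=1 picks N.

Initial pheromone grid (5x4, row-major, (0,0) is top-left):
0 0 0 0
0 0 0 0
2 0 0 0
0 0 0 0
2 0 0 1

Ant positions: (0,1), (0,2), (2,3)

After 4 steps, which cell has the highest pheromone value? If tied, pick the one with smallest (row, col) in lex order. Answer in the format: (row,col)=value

Answer: (0,3)=8

Derivation:
Step 1: ant0:(0,1)->E->(0,2) | ant1:(0,2)->E->(0,3) | ant2:(2,3)->N->(1,3)
  grid max=1 at (0,2)
Step 2: ant0:(0,2)->E->(0,3) | ant1:(0,3)->S->(1,3) | ant2:(1,3)->N->(0,3)
  grid max=4 at (0,3)
Step 3: ant0:(0,3)->S->(1,3) | ant1:(1,3)->N->(0,3) | ant2:(0,3)->S->(1,3)
  grid max=5 at (0,3)
Step 4: ant0:(1,3)->N->(0,3) | ant1:(0,3)->S->(1,3) | ant2:(1,3)->N->(0,3)
  grid max=8 at (0,3)
Final grid:
  0 0 0 8
  0 0 0 6
  0 0 0 0
  0 0 0 0
  0 0 0 0
Max pheromone 8 at (0,3)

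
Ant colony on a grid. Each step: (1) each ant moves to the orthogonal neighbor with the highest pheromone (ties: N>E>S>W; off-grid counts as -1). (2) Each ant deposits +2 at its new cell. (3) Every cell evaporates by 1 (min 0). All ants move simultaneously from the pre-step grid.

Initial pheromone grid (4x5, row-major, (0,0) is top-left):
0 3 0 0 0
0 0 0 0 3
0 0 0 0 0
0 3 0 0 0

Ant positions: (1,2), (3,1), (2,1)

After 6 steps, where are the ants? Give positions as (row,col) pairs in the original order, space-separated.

Step 1: ant0:(1,2)->N->(0,2) | ant1:(3,1)->N->(2,1) | ant2:(2,1)->S->(3,1)
  grid max=4 at (3,1)
Step 2: ant0:(0,2)->W->(0,1) | ant1:(2,1)->S->(3,1) | ant2:(3,1)->N->(2,1)
  grid max=5 at (3,1)
Step 3: ant0:(0,1)->E->(0,2) | ant1:(3,1)->N->(2,1) | ant2:(2,1)->S->(3,1)
  grid max=6 at (3,1)
Step 4: ant0:(0,2)->W->(0,1) | ant1:(2,1)->S->(3,1) | ant2:(3,1)->N->(2,1)
  grid max=7 at (3,1)
Step 5: ant0:(0,1)->E->(0,2) | ant1:(3,1)->N->(2,1) | ant2:(2,1)->S->(3,1)
  grid max=8 at (3,1)
Step 6: ant0:(0,2)->W->(0,1) | ant1:(2,1)->S->(3,1) | ant2:(3,1)->N->(2,1)
  grid max=9 at (3,1)

(0,1) (3,1) (2,1)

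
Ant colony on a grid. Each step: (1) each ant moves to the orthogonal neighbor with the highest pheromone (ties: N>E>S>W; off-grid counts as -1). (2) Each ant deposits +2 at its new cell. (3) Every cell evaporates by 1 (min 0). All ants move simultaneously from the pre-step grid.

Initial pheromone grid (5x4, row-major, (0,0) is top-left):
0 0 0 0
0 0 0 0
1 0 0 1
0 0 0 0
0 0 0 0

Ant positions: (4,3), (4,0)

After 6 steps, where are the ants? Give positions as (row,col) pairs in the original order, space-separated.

Step 1: ant0:(4,3)->N->(3,3) | ant1:(4,0)->N->(3,0)
  grid max=1 at (3,0)
Step 2: ant0:(3,3)->N->(2,3) | ant1:(3,0)->N->(2,0)
  grid max=1 at (2,0)
Step 3: ant0:(2,3)->N->(1,3) | ant1:(2,0)->N->(1,0)
  grid max=1 at (1,0)
Step 4: ant0:(1,3)->N->(0,3) | ant1:(1,0)->N->(0,0)
  grid max=1 at (0,0)
Step 5: ant0:(0,3)->S->(1,3) | ant1:(0,0)->E->(0,1)
  grid max=1 at (0,1)
Step 6: ant0:(1,3)->N->(0,3) | ant1:(0,1)->E->(0,2)
  grid max=1 at (0,2)

(0,3) (0,2)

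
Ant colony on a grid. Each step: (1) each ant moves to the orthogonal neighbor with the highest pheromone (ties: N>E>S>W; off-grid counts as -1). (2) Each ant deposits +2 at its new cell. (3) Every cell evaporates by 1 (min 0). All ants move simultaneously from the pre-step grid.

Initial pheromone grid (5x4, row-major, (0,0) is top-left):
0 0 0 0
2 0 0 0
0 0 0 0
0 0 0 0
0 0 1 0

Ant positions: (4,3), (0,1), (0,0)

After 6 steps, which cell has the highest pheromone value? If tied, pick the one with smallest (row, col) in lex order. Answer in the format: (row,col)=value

Step 1: ant0:(4,3)->W->(4,2) | ant1:(0,1)->E->(0,2) | ant2:(0,0)->S->(1,0)
  grid max=3 at (1,0)
Step 2: ant0:(4,2)->N->(3,2) | ant1:(0,2)->E->(0,3) | ant2:(1,0)->N->(0,0)
  grid max=2 at (1,0)
Step 3: ant0:(3,2)->S->(4,2) | ant1:(0,3)->S->(1,3) | ant2:(0,0)->S->(1,0)
  grid max=3 at (1,0)
Step 4: ant0:(4,2)->N->(3,2) | ant1:(1,3)->N->(0,3) | ant2:(1,0)->N->(0,0)
  grid max=2 at (1,0)
Step 5: ant0:(3,2)->S->(4,2) | ant1:(0,3)->S->(1,3) | ant2:(0,0)->S->(1,0)
  grid max=3 at (1,0)
Step 6: ant0:(4,2)->N->(3,2) | ant1:(1,3)->N->(0,3) | ant2:(1,0)->N->(0,0)
  grid max=2 at (1,0)
Final grid:
  1 0 0 1
  2 0 0 0
  0 0 0 0
  0 0 1 0
  0 0 1 0
Max pheromone 2 at (1,0)

Answer: (1,0)=2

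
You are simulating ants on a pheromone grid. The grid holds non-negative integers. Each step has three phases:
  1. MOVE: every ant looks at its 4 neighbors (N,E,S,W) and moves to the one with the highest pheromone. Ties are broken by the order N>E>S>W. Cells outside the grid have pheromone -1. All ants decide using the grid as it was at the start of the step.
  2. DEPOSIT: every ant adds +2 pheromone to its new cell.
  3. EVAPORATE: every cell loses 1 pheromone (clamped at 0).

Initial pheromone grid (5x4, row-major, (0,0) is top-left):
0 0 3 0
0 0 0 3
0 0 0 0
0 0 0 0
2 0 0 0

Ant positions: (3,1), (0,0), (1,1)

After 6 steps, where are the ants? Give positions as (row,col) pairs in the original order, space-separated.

Step 1: ant0:(3,1)->N->(2,1) | ant1:(0,0)->E->(0,1) | ant2:(1,1)->N->(0,1)
  grid max=3 at (0,1)
Step 2: ant0:(2,1)->N->(1,1) | ant1:(0,1)->E->(0,2) | ant2:(0,1)->E->(0,2)
  grid max=5 at (0,2)
Step 3: ant0:(1,1)->N->(0,1) | ant1:(0,2)->W->(0,1) | ant2:(0,2)->W->(0,1)
  grid max=7 at (0,1)
Step 4: ant0:(0,1)->E->(0,2) | ant1:(0,1)->E->(0,2) | ant2:(0,1)->E->(0,2)
  grid max=9 at (0,2)
Step 5: ant0:(0,2)->W->(0,1) | ant1:(0,2)->W->(0,1) | ant2:(0,2)->W->(0,1)
  grid max=11 at (0,1)
Step 6: ant0:(0,1)->E->(0,2) | ant1:(0,1)->E->(0,2) | ant2:(0,1)->E->(0,2)
  grid max=13 at (0,2)

(0,2) (0,2) (0,2)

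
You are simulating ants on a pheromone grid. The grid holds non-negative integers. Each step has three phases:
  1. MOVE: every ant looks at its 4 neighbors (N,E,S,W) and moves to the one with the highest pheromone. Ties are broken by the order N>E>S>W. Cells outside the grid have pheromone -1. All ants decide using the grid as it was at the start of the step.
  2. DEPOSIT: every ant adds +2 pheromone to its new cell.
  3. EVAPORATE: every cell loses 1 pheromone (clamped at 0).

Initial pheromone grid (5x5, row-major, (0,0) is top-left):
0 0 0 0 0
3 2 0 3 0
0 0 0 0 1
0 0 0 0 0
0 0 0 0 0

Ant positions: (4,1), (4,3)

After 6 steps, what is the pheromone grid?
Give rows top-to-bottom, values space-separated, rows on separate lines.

After step 1: ants at (3,1),(3,3)
  0 0 0 0 0
  2 1 0 2 0
  0 0 0 0 0
  0 1 0 1 0
  0 0 0 0 0
After step 2: ants at (2,1),(2,3)
  0 0 0 0 0
  1 0 0 1 0
  0 1 0 1 0
  0 0 0 0 0
  0 0 0 0 0
After step 3: ants at (1,1),(1,3)
  0 0 0 0 0
  0 1 0 2 0
  0 0 0 0 0
  0 0 0 0 0
  0 0 0 0 0
After step 4: ants at (0,1),(0,3)
  0 1 0 1 0
  0 0 0 1 0
  0 0 0 0 0
  0 0 0 0 0
  0 0 0 0 0
After step 5: ants at (0,2),(1,3)
  0 0 1 0 0
  0 0 0 2 0
  0 0 0 0 0
  0 0 0 0 0
  0 0 0 0 0
After step 6: ants at (0,3),(0,3)
  0 0 0 3 0
  0 0 0 1 0
  0 0 0 0 0
  0 0 0 0 0
  0 0 0 0 0

0 0 0 3 0
0 0 0 1 0
0 0 0 0 0
0 0 0 0 0
0 0 0 0 0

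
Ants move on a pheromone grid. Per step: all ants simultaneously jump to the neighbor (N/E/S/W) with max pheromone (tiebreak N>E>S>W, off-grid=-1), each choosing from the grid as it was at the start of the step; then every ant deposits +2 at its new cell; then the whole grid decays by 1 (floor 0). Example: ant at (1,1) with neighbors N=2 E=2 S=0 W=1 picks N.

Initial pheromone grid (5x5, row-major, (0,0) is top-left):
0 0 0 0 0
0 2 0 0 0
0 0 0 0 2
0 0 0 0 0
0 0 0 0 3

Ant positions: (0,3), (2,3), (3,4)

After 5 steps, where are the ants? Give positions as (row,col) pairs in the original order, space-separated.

Step 1: ant0:(0,3)->E->(0,4) | ant1:(2,3)->E->(2,4) | ant2:(3,4)->S->(4,4)
  grid max=4 at (4,4)
Step 2: ant0:(0,4)->S->(1,4) | ant1:(2,4)->N->(1,4) | ant2:(4,4)->N->(3,4)
  grid max=3 at (1,4)
Step 3: ant0:(1,4)->S->(2,4) | ant1:(1,4)->S->(2,4) | ant2:(3,4)->S->(4,4)
  grid max=5 at (2,4)
Step 4: ant0:(2,4)->N->(1,4) | ant1:(2,4)->N->(1,4) | ant2:(4,4)->N->(3,4)
  grid max=5 at (1,4)
Step 5: ant0:(1,4)->S->(2,4) | ant1:(1,4)->S->(2,4) | ant2:(3,4)->N->(2,4)
  grid max=9 at (2,4)

(2,4) (2,4) (2,4)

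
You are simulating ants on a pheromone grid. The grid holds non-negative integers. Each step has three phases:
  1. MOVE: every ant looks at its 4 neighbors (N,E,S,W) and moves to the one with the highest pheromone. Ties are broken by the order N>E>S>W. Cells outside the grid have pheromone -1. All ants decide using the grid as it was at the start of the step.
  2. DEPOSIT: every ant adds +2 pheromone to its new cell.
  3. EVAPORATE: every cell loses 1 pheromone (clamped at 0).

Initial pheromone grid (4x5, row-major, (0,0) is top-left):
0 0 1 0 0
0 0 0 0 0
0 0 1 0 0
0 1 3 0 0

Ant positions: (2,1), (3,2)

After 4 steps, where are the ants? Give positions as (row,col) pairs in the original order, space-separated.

Step 1: ant0:(2,1)->E->(2,2) | ant1:(3,2)->N->(2,2)
  grid max=4 at (2,2)
Step 2: ant0:(2,2)->S->(3,2) | ant1:(2,2)->S->(3,2)
  grid max=5 at (3,2)
Step 3: ant0:(3,2)->N->(2,2) | ant1:(3,2)->N->(2,2)
  grid max=6 at (2,2)
Step 4: ant0:(2,2)->S->(3,2) | ant1:(2,2)->S->(3,2)
  grid max=7 at (3,2)

(3,2) (3,2)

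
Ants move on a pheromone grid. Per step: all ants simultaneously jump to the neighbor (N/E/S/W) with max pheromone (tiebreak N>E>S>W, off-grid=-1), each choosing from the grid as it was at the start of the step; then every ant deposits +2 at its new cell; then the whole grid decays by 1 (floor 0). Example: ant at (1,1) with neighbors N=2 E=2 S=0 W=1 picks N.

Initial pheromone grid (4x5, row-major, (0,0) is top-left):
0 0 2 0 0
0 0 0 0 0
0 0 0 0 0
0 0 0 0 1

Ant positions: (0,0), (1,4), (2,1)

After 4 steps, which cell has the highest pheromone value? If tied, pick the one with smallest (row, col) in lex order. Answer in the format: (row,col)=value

Answer: (0,1)=4

Derivation:
Step 1: ant0:(0,0)->E->(0,1) | ant1:(1,4)->N->(0,4) | ant2:(2,1)->N->(1,1)
  grid max=1 at (0,1)
Step 2: ant0:(0,1)->E->(0,2) | ant1:(0,4)->S->(1,4) | ant2:(1,1)->N->(0,1)
  grid max=2 at (0,1)
Step 3: ant0:(0,2)->W->(0,1) | ant1:(1,4)->N->(0,4) | ant2:(0,1)->E->(0,2)
  grid max=3 at (0,1)
Step 4: ant0:(0,1)->E->(0,2) | ant1:(0,4)->S->(1,4) | ant2:(0,2)->W->(0,1)
  grid max=4 at (0,1)
Final grid:
  0 4 4 0 0
  0 0 0 0 1
  0 0 0 0 0
  0 0 0 0 0
Max pheromone 4 at (0,1)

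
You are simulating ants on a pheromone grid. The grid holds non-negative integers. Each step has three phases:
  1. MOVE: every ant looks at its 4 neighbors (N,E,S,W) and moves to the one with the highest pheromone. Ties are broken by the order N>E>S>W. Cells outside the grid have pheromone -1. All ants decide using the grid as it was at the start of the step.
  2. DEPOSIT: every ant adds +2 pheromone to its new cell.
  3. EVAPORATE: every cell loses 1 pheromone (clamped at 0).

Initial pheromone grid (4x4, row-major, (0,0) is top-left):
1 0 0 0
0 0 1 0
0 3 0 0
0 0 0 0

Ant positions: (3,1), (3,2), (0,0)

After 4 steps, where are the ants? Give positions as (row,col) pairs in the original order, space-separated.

Step 1: ant0:(3,1)->N->(2,1) | ant1:(3,2)->N->(2,2) | ant2:(0,0)->E->(0,1)
  grid max=4 at (2,1)
Step 2: ant0:(2,1)->E->(2,2) | ant1:(2,2)->W->(2,1) | ant2:(0,1)->E->(0,2)
  grid max=5 at (2,1)
Step 3: ant0:(2,2)->W->(2,1) | ant1:(2,1)->E->(2,2) | ant2:(0,2)->E->(0,3)
  grid max=6 at (2,1)
Step 4: ant0:(2,1)->E->(2,2) | ant1:(2,2)->W->(2,1) | ant2:(0,3)->S->(1,3)
  grid max=7 at (2,1)

(2,2) (2,1) (1,3)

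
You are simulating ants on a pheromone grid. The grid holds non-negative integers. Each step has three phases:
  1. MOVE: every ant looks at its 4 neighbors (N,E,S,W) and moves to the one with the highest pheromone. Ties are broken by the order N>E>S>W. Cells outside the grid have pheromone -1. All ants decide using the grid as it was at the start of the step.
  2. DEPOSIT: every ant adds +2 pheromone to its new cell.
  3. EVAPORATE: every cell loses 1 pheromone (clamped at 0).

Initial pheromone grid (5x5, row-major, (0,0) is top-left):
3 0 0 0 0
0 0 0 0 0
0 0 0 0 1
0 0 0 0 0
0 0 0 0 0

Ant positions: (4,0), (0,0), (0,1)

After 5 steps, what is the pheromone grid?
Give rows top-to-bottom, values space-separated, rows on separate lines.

After step 1: ants at (3,0),(0,1),(0,0)
  4 1 0 0 0
  0 0 0 0 0
  0 0 0 0 0
  1 0 0 0 0
  0 0 0 0 0
After step 2: ants at (2,0),(0,0),(0,1)
  5 2 0 0 0
  0 0 0 0 0
  1 0 0 0 0
  0 0 0 0 0
  0 0 0 0 0
After step 3: ants at (1,0),(0,1),(0,0)
  6 3 0 0 0
  1 0 0 0 0
  0 0 0 0 0
  0 0 0 0 0
  0 0 0 0 0
After step 4: ants at (0,0),(0,0),(0,1)
  9 4 0 0 0
  0 0 0 0 0
  0 0 0 0 0
  0 0 0 0 0
  0 0 0 0 0
After step 5: ants at (0,1),(0,1),(0,0)
  10 7 0 0 0
  0 0 0 0 0
  0 0 0 0 0
  0 0 0 0 0
  0 0 0 0 0

10 7 0 0 0
0 0 0 0 0
0 0 0 0 0
0 0 0 0 0
0 0 0 0 0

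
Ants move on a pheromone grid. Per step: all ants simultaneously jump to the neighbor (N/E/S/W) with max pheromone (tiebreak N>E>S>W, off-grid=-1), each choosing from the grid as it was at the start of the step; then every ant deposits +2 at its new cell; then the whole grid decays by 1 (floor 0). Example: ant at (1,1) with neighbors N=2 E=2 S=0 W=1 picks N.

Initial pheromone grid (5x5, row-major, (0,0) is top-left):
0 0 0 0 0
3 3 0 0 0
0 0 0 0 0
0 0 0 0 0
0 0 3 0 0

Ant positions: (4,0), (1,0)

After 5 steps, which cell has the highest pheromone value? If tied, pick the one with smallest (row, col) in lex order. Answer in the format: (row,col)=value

Step 1: ant0:(4,0)->N->(3,0) | ant1:(1,0)->E->(1,1)
  grid max=4 at (1,1)
Step 2: ant0:(3,0)->N->(2,0) | ant1:(1,1)->W->(1,0)
  grid max=3 at (1,0)
Step 3: ant0:(2,0)->N->(1,0) | ant1:(1,0)->E->(1,1)
  grid max=4 at (1,0)
Step 4: ant0:(1,0)->E->(1,1) | ant1:(1,1)->W->(1,0)
  grid max=5 at (1,0)
Step 5: ant0:(1,1)->W->(1,0) | ant1:(1,0)->E->(1,1)
  grid max=6 at (1,0)
Final grid:
  0 0 0 0 0
  6 6 0 0 0
  0 0 0 0 0
  0 0 0 0 0
  0 0 0 0 0
Max pheromone 6 at (1,0)

Answer: (1,0)=6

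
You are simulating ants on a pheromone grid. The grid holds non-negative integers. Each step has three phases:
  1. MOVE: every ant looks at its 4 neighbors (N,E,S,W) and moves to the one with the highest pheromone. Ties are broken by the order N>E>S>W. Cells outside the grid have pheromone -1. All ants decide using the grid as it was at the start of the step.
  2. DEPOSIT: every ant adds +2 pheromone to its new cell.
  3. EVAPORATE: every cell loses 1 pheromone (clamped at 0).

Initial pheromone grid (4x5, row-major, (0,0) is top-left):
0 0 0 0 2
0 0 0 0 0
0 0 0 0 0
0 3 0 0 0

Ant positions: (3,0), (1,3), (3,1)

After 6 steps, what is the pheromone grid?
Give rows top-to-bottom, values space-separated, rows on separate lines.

After step 1: ants at (3,1),(0,3),(2,1)
  0 0 0 1 1
  0 0 0 0 0
  0 1 0 0 0
  0 4 0 0 0
After step 2: ants at (2,1),(0,4),(3,1)
  0 0 0 0 2
  0 0 0 0 0
  0 2 0 0 0
  0 5 0 0 0
After step 3: ants at (3,1),(1,4),(2,1)
  0 0 0 0 1
  0 0 0 0 1
  0 3 0 0 0
  0 6 0 0 0
After step 4: ants at (2,1),(0,4),(3,1)
  0 0 0 0 2
  0 0 0 0 0
  0 4 0 0 0
  0 7 0 0 0
After step 5: ants at (3,1),(1,4),(2,1)
  0 0 0 0 1
  0 0 0 0 1
  0 5 0 0 0
  0 8 0 0 0
After step 6: ants at (2,1),(0,4),(3,1)
  0 0 0 0 2
  0 0 0 0 0
  0 6 0 0 0
  0 9 0 0 0

0 0 0 0 2
0 0 0 0 0
0 6 0 0 0
0 9 0 0 0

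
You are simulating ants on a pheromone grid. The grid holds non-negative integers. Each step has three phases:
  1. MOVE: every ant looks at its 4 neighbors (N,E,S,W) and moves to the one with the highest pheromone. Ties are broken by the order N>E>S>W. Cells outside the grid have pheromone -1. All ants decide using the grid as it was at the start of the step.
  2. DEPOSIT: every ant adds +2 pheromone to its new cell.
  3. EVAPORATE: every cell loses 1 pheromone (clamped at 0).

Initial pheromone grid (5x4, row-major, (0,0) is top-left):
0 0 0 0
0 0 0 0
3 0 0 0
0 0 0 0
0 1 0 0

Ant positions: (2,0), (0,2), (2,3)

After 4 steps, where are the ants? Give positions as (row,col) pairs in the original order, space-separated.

Step 1: ant0:(2,0)->N->(1,0) | ant1:(0,2)->E->(0,3) | ant2:(2,3)->N->(1,3)
  grid max=2 at (2,0)
Step 2: ant0:(1,0)->S->(2,0) | ant1:(0,3)->S->(1,3) | ant2:(1,3)->N->(0,3)
  grid max=3 at (2,0)
Step 3: ant0:(2,0)->N->(1,0) | ant1:(1,3)->N->(0,3) | ant2:(0,3)->S->(1,3)
  grid max=3 at (0,3)
Step 4: ant0:(1,0)->S->(2,0) | ant1:(0,3)->S->(1,3) | ant2:(1,3)->N->(0,3)
  grid max=4 at (0,3)

(2,0) (1,3) (0,3)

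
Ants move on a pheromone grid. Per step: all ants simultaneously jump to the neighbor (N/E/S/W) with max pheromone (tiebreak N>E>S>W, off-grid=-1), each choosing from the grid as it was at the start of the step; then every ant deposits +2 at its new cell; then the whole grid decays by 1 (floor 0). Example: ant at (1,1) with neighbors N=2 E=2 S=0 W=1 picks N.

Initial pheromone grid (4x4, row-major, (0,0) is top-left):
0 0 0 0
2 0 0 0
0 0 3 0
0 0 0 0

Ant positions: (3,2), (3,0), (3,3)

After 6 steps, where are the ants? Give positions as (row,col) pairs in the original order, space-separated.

Step 1: ant0:(3,2)->N->(2,2) | ant1:(3,0)->N->(2,0) | ant2:(3,3)->N->(2,3)
  grid max=4 at (2,2)
Step 2: ant0:(2,2)->E->(2,3) | ant1:(2,0)->N->(1,0) | ant2:(2,3)->W->(2,2)
  grid max=5 at (2,2)
Step 3: ant0:(2,3)->W->(2,2) | ant1:(1,0)->N->(0,0) | ant2:(2,2)->E->(2,3)
  grid max=6 at (2,2)
Step 4: ant0:(2,2)->E->(2,3) | ant1:(0,0)->S->(1,0) | ant2:(2,3)->W->(2,2)
  grid max=7 at (2,2)
Step 5: ant0:(2,3)->W->(2,2) | ant1:(1,0)->N->(0,0) | ant2:(2,2)->E->(2,3)
  grid max=8 at (2,2)
Step 6: ant0:(2,2)->E->(2,3) | ant1:(0,0)->S->(1,0) | ant2:(2,3)->W->(2,2)
  grid max=9 at (2,2)

(2,3) (1,0) (2,2)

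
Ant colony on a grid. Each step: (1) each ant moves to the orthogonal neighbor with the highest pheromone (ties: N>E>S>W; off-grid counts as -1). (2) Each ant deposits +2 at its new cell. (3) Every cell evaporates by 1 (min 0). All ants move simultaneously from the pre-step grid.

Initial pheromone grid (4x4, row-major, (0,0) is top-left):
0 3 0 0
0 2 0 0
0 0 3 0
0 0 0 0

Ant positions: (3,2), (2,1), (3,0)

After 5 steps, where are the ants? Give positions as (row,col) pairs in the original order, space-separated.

Step 1: ant0:(3,2)->N->(2,2) | ant1:(2,1)->E->(2,2) | ant2:(3,0)->N->(2,0)
  grid max=6 at (2,2)
Step 2: ant0:(2,2)->N->(1,2) | ant1:(2,2)->N->(1,2) | ant2:(2,0)->N->(1,0)
  grid max=5 at (2,2)
Step 3: ant0:(1,2)->S->(2,2) | ant1:(1,2)->S->(2,2) | ant2:(1,0)->N->(0,0)
  grid max=8 at (2,2)
Step 4: ant0:(2,2)->N->(1,2) | ant1:(2,2)->N->(1,2) | ant2:(0,0)->E->(0,1)
  grid max=7 at (2,2)
Step 5: ant0:(1,2)->S->(2,2) | ant1:(1,2)->S->(2,2) | ant2:(0,1)->E->(0,2)
  grid max=10 at (2,2)

(2,2) (2,2) (0,2)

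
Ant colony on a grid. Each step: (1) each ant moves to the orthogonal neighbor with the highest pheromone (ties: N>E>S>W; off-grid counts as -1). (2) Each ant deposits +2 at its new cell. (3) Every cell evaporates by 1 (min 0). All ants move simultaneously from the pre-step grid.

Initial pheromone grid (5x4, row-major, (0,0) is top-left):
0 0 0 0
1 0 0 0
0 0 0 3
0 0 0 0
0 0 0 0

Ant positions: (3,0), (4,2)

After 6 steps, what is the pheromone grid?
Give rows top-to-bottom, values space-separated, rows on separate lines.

After step 1: ants at (2,0),(3,2)
  0 0 0 0
  0 0 0 0
  1 0 0 2
  0 0 1 0
  0 0 0 0
After step 2: ants at (1,0),(2,2)
  0 0 0 0
  1 0 0 0
  0 0 1 1
  0 0 0 0
  0 0 0 0
After step 3: ants at (0,0),(2,3)
  1 0 0 0
  0 0 0 0
  0 0 0 2
  0 0 0 0
  0 0 0 0
After step 4: ants at (0,1),(1,3)
  0 1 0 0
  0 0 0 1
  0 0 0 1
  0 0 0 0
  0 0 0 0
After step 5: ants at (0,2),(2,3)
  0 0 1 0
  0 0 0 0
  0 0 0 2
  0 0 0 0
  0 0 0 0
After step 6: ants at (0,3),(1,3)
  0 0 0 1
  0 0 0 1
  0 0 0 1
  0 0 0 0
  0 0 0 0

0 0 0 1
0 0 0 1
0 0 0 1
0 0 0 0
0 0 0 0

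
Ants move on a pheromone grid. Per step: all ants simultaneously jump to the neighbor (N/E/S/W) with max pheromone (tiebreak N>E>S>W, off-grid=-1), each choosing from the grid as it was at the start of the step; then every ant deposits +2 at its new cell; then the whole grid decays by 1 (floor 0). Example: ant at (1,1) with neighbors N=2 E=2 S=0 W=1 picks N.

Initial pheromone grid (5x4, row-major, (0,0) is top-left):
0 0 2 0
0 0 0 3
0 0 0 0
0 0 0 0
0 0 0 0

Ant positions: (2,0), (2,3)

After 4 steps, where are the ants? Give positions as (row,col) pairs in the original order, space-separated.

Step 1: ant0:(2,0)->N->(1,0) | ant1:(2,3)->N->(1,3)
  grid max=4 at (1,3)
Step 2: ant0:(1,0)->N->(0,0) | ant1:(1,3)->N->(0,3)
  grid max=3 at (1,3)
Step 3: ant0:(0,0)->E->(0,1) | ant1:(0,3)->S->(1,3)
  grid max=4 at (1,3)
Step 4: ant0:(0,1)->E->(0,2) | ant1:(1,3)->N->(0,3)
  grid max=3 at (1,3)

(0,2) (0,3)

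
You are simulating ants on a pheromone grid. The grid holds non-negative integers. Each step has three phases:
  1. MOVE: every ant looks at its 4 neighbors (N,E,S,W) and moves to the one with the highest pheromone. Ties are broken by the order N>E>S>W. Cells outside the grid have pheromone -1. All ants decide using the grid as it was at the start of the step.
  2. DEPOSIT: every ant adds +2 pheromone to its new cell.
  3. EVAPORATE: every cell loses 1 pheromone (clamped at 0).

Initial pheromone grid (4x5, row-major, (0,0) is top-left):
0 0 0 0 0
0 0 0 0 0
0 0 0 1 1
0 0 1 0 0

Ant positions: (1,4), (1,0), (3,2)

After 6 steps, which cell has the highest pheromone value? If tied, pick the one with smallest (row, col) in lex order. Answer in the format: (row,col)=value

Answer: (0,3)=5

Derivation:
Step 1: ant0:(1,4)->S->(2,4) | ant1:(1,0)->N->(0,0) | ant2:(3,2)->N->(2,2)
  grid max=2 at (2,4)
Step 2: ant0:(2,4)->N->(1,4) | ant1:(0,0)->E->(0,1) | ant2:(2,2)->N->(1,2)
  grid max=1 at (0,1)
Step 3: ant0:(1,4)->S->(2,4) | ant1:(0,1)->E->(0,2) | ant2:(1,2)->N->(0,2)
  grid max=3 at (0,2)
Step 4: ant0:(2,4)->N->(1,4) | ant1:(0,2)->E->(0,3) | ant2:(0,2)->E->(0,3)
  grid max=3 at (0,3)
Step 5: ant0:(1,4)->S->(2,4) | ant1:(0,3)->W->(0,2) | ant2:(0,3)->W->(0,2)
  grid max=5 at (0,2)
Step 6: ant0:(2,4)->N->(1,4) | ant1:(0,2)->E->(0,3) | ant2:(0,2)->E->(0,3)
  grid max=5 at (0,3)
Final grid:
  0 0 4 5 0
  0 0 0 0 1
  0 0 0 0 1
  0 0 0 0 0
Max pheromone 5 at (0,3)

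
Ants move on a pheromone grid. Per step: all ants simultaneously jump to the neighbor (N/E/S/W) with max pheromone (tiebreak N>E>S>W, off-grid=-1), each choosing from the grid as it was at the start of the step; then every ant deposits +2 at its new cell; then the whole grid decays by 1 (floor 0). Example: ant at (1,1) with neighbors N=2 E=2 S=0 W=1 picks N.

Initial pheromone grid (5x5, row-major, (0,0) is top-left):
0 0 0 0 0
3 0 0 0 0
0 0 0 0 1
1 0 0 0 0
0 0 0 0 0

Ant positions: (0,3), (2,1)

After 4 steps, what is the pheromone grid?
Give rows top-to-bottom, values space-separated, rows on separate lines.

After step 1: ants at (0,4),(1,1)
  0 0 0 0 1
  2 1 0 0 0
  0 0 0 0 0
  0 0 0 0 0
  0 0 0 0 0
After step 2: ants at (1,4),(1,0)
  0 0 0 0 0
  3 0 0 0 1
  0 0 0 0 0
  0 0 0 0 0
  0 0 0 0 0
After step 3: ants at (0,4),(0,0)
  1 0 0 0 1
  2 0 0 0 0
  0 0 0 0 0
  0 0 0 0 0
  0 0 0 0 0
After step 4: ants at (1,4),(1,0)
  0 0 0 0 0
  3 0 0 0 1
  0 0 0 0 0
  0 0 0 0 0
  0 0 0 0 0

0 0 0 0 0
3 0 0 0 1
0 0 0 0 0
0 0 0 0 0
0 0 0 0 0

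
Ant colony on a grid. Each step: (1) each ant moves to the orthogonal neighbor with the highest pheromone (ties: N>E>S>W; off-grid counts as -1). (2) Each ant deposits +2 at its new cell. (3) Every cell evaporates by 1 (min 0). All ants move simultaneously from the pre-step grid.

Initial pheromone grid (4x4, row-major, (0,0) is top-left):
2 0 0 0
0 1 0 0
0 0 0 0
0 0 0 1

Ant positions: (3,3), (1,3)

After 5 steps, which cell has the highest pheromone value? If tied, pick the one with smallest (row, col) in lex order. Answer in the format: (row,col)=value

Step 1: ant0:(3,3)->N->(2,3) | ant1:(1,3)->N->(0,3)
  grid max=1 at (0,0)
Step 2: ant0:(2,3)->N->(1,3) | ant1:(0,3)->S->(1,3)
  grid max=3 at (1,3)
Step 3: ant0:(1,3)->N->(0,3) | ant1:(1,3)->N->(0,3)
  grid max=3 at (0,3)
Step 4: ant0:(0,3)->S->(1,3) | ant1:(0,3)->S->(1,3)
  grid max=5 at (1,3)
Step 5: ant0:(1,3)->N->(0,3) | ant1:(1,3)->N->(0,3)
  grid max=5 at (0,3)
Final grid:
  0 0 0 5
  0 0 0 4
  0 0 0 0
  0 0 0 0
Max pheromone 5 at (0,3)

Answer: (0,3)=5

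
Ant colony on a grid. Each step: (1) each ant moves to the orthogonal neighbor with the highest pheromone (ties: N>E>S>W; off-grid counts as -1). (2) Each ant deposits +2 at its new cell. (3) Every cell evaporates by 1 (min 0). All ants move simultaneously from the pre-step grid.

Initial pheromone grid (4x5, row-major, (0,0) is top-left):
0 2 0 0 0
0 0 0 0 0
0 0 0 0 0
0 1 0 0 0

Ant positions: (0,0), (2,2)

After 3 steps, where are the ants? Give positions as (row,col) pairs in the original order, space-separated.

Step 1: ant0:(0,0)->E->(0,1) | ant1:(2,2)->N->(1,2)
  grid max=3 at (0,1)
Step 2: ant0:(0,1)->E->(0,2) | ant1:(1,2)->N->(0,2)
  grid max=3 at (0,2)
Step 3: ant0:(0,2)->W->(0,1) | ant1:(0,2)->W->(0,1)
  grid max=5 at (0,1)

(0,1) (0,1)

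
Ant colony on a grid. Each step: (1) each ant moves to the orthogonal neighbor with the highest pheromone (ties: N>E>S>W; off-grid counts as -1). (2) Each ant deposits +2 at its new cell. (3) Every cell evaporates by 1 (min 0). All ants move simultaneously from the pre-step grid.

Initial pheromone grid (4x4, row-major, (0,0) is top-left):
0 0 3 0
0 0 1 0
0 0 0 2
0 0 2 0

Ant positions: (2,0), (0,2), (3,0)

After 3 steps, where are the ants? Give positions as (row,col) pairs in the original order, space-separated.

Step 1: ant0:(2,0)->N->(1,0) | ant1:(0,2)->S->(1,2) | ant2:(3,0)->N->(2,0)
  grid max=2 at (0,2)
Step 2: ant0:(1,0)->S->(2,0) | ant1:(1,2)->N->(0,2) | ant2:(2,0)->N->(1,0)
  grid max=3 at (0,2)
Step 3: ant0:(2,0)->N->(1,0) | ant1:(0,2)->S->(1,2) | ant2:(1,0)->S->(2,0)
  grid max=3 at (1,0)

(1,0) (1,2) (2,0)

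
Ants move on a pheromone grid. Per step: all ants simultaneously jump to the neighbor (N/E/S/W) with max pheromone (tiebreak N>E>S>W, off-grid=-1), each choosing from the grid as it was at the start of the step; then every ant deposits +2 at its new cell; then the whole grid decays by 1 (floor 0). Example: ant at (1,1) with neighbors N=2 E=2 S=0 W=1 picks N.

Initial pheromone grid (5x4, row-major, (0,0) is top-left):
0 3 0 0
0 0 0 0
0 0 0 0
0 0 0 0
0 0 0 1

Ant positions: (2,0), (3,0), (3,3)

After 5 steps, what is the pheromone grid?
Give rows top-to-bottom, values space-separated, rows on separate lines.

After step 1: ants at (1,0),(2,0),(4,3)
  0 2 0 0
  1 0 0 0
  1 0 0 0
  0 0 0 0
  0 0 0 2
After step 2: ants at (2,0),(1,0),(3,3)
  0 1 0 0
  2 0 0 0
  2 0 0 0
  0 0 0 1
  0 0 0 1
After step 3: ants at (1,0),(2,0),(4,3)
  0 0 0 0
  3 0 0 0
  3 0 0 0
  0 0 0 0
  0 0 0 2
After step 4: ants at (2,0),(1,0),(3,3)
  0 0 0 0
  4 0 0 0
  4 0 0 0
  0 0 0 1
  0 0 0 1
After step 5: ants at (1,0),(2,0),(4,3)
  0 0 0 0
  5 0 0 0
  5 0 0 0
  0 0 0 0
  0 0 0 2

0 0 0 0
5 0 0 0
5 0 0 0
0 0 0 0
0 0 0 2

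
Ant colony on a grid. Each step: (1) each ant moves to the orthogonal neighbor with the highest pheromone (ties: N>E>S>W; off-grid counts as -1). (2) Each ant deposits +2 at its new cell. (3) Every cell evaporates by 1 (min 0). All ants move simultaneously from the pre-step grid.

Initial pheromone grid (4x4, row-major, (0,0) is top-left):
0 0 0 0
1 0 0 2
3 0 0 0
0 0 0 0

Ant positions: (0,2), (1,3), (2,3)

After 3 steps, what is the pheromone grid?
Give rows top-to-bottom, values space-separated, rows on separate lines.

After step 1: ants at (0,3),(0,3),(1,3)
  0 0 0 3
  0 0 0 3
  2 0 0 0
  0 0 0 0
After step 2: ants at (1,3),(1,3),(0,3)
  0 0 0 4
  0 0 0 6
  1 0 0 0
  0 0 0 0
After step 3: ants at (0,3),(0,3),(1,3)
  0 0 0 7
  0 0 0 7
  0 0 0 0
  0 0 0 0

0 0 0 7
0 0 0 7
0 0 0 0
0 0 0 0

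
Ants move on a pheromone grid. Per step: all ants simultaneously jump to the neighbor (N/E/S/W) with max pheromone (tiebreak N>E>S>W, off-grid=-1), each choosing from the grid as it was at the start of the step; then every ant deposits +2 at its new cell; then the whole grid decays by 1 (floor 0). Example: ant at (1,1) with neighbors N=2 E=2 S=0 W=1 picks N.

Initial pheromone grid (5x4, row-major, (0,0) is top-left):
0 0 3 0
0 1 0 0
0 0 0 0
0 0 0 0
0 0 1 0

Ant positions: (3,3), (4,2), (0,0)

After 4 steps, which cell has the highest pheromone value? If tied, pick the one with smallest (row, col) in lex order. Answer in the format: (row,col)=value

Answer: (0,2)=7

Derivation:
Step 1: ant0:(3,3)->N->(2,3) | ant1:(4,2)->N->(3,2) | ant2:(0,0)->E->(0,1)
  grid max=2 at (0,2)
Step 2: ant0:(2,3)->N->(1,3) | ant1:(3,2)->N->(2,2) | ant2:(0,1)->E->(0,2)
  grid max=3 at (0,2)
Step 3: ant0:(1,3)->N->(0,3) | ant1:(2,2)->N->(1,2) | ant2:(0,2)->E->(0,3)
  grid max=3 at (0,3)
Step 4: ant0:(0,3)->W->(0,2) | ant1:(1,2)->N->(0,2) | ant2:(0,3)->W->(0,2)
  grid max=7 at (0,2)
Final grid:
  0 0 7 2
  0 0 0 0
  0 0 0 0
  0 0 0 0
  0 0 0 0
Max pheromone 7 at (0,2)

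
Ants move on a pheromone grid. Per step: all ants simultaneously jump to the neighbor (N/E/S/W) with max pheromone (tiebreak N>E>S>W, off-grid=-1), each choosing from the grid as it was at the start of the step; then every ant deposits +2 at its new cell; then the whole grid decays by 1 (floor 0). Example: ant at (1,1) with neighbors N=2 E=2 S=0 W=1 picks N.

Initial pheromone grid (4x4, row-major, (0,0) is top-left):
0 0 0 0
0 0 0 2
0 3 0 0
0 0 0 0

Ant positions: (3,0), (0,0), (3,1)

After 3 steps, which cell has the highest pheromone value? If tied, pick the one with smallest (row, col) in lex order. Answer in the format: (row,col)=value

Answer: (2,1)=6

Derivation:
Step 1: ant0:(3,0)->N->(2,0) | ant1:(0,0)->E->(0,1) | ant2:(3,1)->N->(2,1)
  grid max=4 at (2,1)
Step 2: ant0:(2,0)->E->(2,1) | ant1:(0,1)->E->(0,2) | ant2:(2,1)->W->(2,0)
  grid max=5 at (2,1)
Step 3: ant0:(2,1)->W->(2,0) | ant1:(0,2)->E->(0,3) | ant2:(2,0)->E->(2,1)
  grid max=6 at (2,1)
Final grid:
  0 0 0 1
  0 0 0 0
  3 6 0 0
  0 0 0 0
Max pheromone 6 at (2,1)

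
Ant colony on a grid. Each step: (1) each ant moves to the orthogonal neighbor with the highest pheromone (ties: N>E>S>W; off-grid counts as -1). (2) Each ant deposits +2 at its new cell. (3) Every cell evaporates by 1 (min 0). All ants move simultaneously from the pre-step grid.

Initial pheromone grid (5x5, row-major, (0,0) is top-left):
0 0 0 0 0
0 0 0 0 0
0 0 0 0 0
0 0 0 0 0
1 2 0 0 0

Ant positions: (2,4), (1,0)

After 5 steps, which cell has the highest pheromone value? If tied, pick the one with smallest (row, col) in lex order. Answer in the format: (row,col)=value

Answer: (0,3)=2

Derivation:
Step 1: ant0:(2,4)->N->(1,4) | ant1:(1,0)->N->(0,0)
  grid max=1 at (0,0)
Step 2: ant0:(1,4)->N->(0,4) | ant1:(0,0)->E->(0,1)
  grid max=1 at (0,1)
Step 3: ant0:(0,4)->S->(1,4) | ant1:(0,1)->E->(0,2)
  grid max=1 at (0,2)
Step 4: ant0:(1,4)->N->(0,4) | ant1:(0,2)->E->(0,3)
  grid max=1 at (0,3)
Step 5: ant0:(0,4)->W->(0,3) | ant1:(0,3)->E->(0,4)
  grid max=2 at (0,3)
Final grid:
  0 0 0 2 2
  0 0 0 0 0
  0 0 0 0 0
  0 0 0 0 0
  0 0 0 0 0
Max pheromone 2 at (0,3)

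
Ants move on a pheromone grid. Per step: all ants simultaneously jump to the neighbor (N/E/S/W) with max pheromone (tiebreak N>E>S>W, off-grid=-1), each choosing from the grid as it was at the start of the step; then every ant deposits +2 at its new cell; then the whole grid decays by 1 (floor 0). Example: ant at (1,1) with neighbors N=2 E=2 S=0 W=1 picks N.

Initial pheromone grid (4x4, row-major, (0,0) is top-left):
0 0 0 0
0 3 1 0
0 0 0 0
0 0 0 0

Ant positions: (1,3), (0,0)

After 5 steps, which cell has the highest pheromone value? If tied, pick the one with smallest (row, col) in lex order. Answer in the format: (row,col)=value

Step 1: ant0:(1,3)->W->(1,2) | ant1:(0,0)->E->(0,1)
  grid max=2 at (1,1)
Step 2: ant0:(1,2)->W->(1,1) | ant1:(0,1)->S->(1,1)
  grid max=5 at (1,1)
Step 3: ant0:(1,1)->E->(1,2) | ant1:(1,1)->E->(1,2)
  grid max=4 at (1,1)
Step 4: ant0:(1,2)->W->(1,1) | ant1:(1,2)->W->(1,1)
  grid max=7 at (1,1)
Step 5: ant0:(1,1)->E->(1,2) | ant1:(1,1)->E->(1,2)
  grid max=6 at (1,1)
Final grid:
  0 0 0 0
  0 6 6 0
  0 0 0 0
  0 0 0 0
Max pheromone 6 at (1,1)

Answer: (1,1)=6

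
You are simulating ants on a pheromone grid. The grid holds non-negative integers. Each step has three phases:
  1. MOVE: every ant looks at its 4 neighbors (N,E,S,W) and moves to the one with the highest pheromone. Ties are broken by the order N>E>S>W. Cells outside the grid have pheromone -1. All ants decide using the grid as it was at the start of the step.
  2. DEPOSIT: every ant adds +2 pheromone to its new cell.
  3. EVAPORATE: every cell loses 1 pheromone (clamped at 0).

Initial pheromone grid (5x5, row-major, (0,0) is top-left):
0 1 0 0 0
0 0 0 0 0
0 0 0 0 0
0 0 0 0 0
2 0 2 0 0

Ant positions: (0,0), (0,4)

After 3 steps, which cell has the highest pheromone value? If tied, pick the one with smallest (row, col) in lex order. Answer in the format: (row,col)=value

Step 1: ant0:(0,0)->E->(0,1) | ant1:(0,4)->S->(1,4)
  grid max=2 at (0,1)
Step 2: ant0:(0,1)->E->(0,2) | ant1:(1,4)->N->(0,4)
  grid max=1 at (0,1)
Step 3: ant0:(0,2)->W->(0,1) | ant1:(0,4)->S->(1,4)
  grid max=2 at (0,1)
Final grid:
  0 2 0 0 0
  0 0 0 0 1
  0 0 0 0 0
  0 0 0 0 0
  0 0 0 0 0
Max pheromone 2 at (0,1)

Answer: (0,1)=2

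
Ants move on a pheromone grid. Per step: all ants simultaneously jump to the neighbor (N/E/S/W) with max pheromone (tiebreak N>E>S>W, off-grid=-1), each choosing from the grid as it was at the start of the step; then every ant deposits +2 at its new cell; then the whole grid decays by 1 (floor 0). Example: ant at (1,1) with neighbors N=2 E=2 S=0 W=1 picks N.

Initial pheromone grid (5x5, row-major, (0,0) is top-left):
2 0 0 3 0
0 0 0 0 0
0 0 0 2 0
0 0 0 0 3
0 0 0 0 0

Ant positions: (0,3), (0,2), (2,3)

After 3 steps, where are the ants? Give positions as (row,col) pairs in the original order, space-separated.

Step 1: ant0:(0,3)->E->(0,4) | ant1:(0,2)->E->(0,3) | ant2:(2,3)->N->(1,3)
  grid max=4 at (0,3)
Step 2: ant0:(0,4)->W->(0,3) | ant1:(0,3)->E->(0,4) | ant2:(1,3)->N->(0,3)
  grid max=7 at (0,3)
Step 3: ant0:(0,3)->E->(0,4) | ant1:(0,4)->W->(0,3) | ant2:(0,3)->E->(0,4)
  grid max=8 at (0,3)

(0,4) (0,3) (0,4)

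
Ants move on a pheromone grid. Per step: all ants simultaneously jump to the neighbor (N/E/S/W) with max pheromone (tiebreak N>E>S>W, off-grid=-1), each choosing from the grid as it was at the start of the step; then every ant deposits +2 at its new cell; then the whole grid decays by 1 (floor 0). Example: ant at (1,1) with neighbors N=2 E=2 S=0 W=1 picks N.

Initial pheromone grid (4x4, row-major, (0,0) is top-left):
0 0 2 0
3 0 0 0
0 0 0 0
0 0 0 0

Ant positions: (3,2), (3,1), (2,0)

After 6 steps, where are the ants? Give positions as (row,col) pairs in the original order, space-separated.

Step 1: ant0:(3,2)->N->(2,2) | ant1:(3,1)->N->(2,1) | ant2:(2,0)->N->(1,0)
  grid max=4 at (1,0)
Step 2: ant0:(2,2)->W->(2,1) | ant1:(2,1)->E->(2,2) | ant2:(1,0)->N->(0,0)
  grid max=3 at (1,0)
Step 3: ant0:(2,1)->E->(2,2) | ant1:(2,2)->W->(2,1) | ant2:(0,0)->S->(1,0)
  grid max=4 at (1,0)
Step 4: ant0:(2,2)->W->(2,1) | ant1:(2,1)->E->(2,2) | ant2:(1,0)->N->(0,0)
  grid max=4 at (2,1)
Step 5: ant0:(2,1)->E->(2,2) | ant1:(2,2)->W->(2,1) | ant2:(0,0)->S->(1,0)
  grid max=5 at (2,1)
Step 6: ant0:(2,2)->W->(2,1) | ant1:(2,1)->E->(2,2) | ant2:(1,0)->N->(0,0)
  grid max=6 at (2,1)

(2,1) (2,2) (0,0)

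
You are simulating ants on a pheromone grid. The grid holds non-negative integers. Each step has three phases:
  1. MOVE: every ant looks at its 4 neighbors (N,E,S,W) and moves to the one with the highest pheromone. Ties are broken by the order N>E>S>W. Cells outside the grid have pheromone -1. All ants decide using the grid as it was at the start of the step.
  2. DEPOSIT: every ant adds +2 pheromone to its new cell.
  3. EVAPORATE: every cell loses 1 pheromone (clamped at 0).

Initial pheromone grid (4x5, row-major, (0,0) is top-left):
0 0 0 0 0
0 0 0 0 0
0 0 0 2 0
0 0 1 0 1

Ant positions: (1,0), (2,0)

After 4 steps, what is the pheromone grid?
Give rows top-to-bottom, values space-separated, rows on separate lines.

After step 1: ants at (0,0),(1,0)
  1 0 0 0 0
  1 0 0 0 0
  0 0 0 1 0
  0 0 0 0 0
After step 2: ants at (1,0),(0,0)
  2 0 0 0 0
  2 0 0 0 0
  0 0 0 0 0
  0 0 0 0 0
After step 3: ants at (0,0),(1,0)
  3 0 0 0 0
  3 0 0 0 0
  0 0 0 0 0
  0 0 0 0 0
After step 4: ants at (1,0),(0,0)
  4 0 0 0 0
  4 0 0 0 0
  0 0 0 0 0
  0 0 0 0 0

4 0 0 0 0
4 0 0 0 0
0 0 0 0 0
0 0 0 0 0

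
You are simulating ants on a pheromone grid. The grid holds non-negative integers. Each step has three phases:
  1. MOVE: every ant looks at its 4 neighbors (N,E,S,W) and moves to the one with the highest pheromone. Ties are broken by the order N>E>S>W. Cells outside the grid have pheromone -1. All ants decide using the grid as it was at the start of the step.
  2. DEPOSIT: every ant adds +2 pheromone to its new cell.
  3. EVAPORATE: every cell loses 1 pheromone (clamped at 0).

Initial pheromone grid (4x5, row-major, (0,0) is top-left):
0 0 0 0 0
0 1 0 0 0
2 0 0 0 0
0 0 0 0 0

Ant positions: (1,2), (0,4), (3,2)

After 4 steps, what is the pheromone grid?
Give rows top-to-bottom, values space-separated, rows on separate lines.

After step 1: ants at (1,1),(1,4),(2,2)
  0 0 0 0 0
  0 2 0 0 1
  1 0 1 0 0
  0 0 0 0 0
After step 2: ants at (0,1),(0,4),(1,2)
  0 1 0 0 1
  0 1 1 0 0
  0 0 0 0 0
  0 0 0 0 0
After step 3: ants at (1,1),(1,4),(1,1)
  0 0 0 0 0
  0 4 0 0 1
  0 0 0 0 0
  0 0 0 0 0
After step 4: ants at (0,1),(0,4),(0,1)
  0 3 0 0 1
  0 3 0 0 0
  0 0 0 0 0
  0 0 0 0 0

0 3 0 0 1
0 3 0 0 0
0 0 0 0 0
0 0 0 0 0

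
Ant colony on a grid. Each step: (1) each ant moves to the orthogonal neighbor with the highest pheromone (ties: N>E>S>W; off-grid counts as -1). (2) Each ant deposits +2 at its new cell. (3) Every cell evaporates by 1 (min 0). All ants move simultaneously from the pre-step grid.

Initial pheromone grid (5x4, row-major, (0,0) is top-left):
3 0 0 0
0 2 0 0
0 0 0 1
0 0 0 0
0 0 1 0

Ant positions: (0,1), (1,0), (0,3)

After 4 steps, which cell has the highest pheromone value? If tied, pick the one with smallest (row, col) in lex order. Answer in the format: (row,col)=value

Step 1: ant0:(0,1)->W->(0,0) | ant1:(1,0)->N->(0,0) | ant2:(0,3)->S->(1,3)
  grid max=6 at (0,0)
Step 2: ant0:(0,0)->E->(0,1) | ant1:(0,0)->E->(0,1) | ant2:(1,3)->N->(0,3)
  grid max=5 at (0,0)
Step 3: ant0:(0,1)->W->(0,0) | ant1:(0,1)->W->(0,0) | ant2:(0,3)->S->(1,3)
  grid max=8 at (0,0)
Step 4: ant0:(0,0)->E->(0,1) | ant1:(0,0)->E->(0,1) | ant2:(1,3)->N->(0,3)
  grid max=7 at (0,0)
Final grid:
  7 5 0 1
  0 0 0 0
  0 0 0 0
  0 0 0 0
  0 0 0 0
Max pheromone 7 at (0,0)

Answer: (0,0)=7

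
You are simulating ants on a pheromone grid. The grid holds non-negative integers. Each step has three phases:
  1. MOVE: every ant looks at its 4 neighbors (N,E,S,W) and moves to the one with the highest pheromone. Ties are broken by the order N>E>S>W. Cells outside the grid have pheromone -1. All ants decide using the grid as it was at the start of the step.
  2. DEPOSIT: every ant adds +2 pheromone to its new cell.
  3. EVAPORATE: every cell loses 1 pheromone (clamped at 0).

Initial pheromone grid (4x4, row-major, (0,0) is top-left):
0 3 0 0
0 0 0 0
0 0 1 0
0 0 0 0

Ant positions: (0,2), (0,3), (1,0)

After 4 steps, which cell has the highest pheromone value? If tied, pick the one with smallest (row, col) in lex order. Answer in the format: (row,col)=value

Step 1: ant0:(0,2)->W->(0,1) | ant1:(0,3)->S->(1,3) | ant2:(1,0)->N->(0,0)
  grid max=4 at (0,1)
Step 2: ant0:(0,1)->W->(0,0) | ant1:(1,3)->N->(0,3) | ant2:(0,0)->E->(0,1)
  grid max=5 at (0,1)
Step 3: ant0:(0,0)->E->(0,1) | ant1:(0,3)->S->(1,3) | ant2:(0,1)->W->(0,0)
  grid max=6 at (0,1)
Step 4: ant0:(0,1)->W->(0,0) | ant1:(1,3)->N->(0,3) | ant2:(0,0)->E->(0,1)
  grid max=7 at (0,1)
Final grid:
  4 7 0 1
  0 0 0 0
  0 0 0 0
  0 0 0 0
Max pheromone 7 at (0,1)

Answer: (0,1)=7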